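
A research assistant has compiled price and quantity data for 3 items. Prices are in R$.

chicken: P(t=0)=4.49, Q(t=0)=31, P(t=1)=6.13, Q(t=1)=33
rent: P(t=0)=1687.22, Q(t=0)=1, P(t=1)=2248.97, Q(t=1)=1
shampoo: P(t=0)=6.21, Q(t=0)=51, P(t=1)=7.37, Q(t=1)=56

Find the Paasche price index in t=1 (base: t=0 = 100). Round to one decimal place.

131.2

Paasche price index uses current-period quantities as weights.
ΣP(t=1)·Q(t=1) = 6.13×33 + 2248.97×1 + 7.37×56 = 202.29 + 2248.97 + 412.72 = 2863.98
ΣP(t=0)·Q(t=1) = 4.49×33 + 1687.22×1 + 6.21×56 = 148.17 + 1687.22 + 347.76 = 2183.15
Index = 2863.98 / 2183.15 × 100 = 131.1857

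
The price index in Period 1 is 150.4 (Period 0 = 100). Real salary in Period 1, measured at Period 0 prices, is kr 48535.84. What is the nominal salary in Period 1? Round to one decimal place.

72997.9

Nominal = Real × (Index/100) = 48535.84 × (150.4/100)
        = 48535.84 × 1.504 = 72997.9034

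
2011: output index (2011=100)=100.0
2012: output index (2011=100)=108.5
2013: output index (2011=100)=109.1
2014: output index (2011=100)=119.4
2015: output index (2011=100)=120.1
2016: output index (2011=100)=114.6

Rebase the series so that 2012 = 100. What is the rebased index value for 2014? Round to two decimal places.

Rebased(2014) = 119.4 / 108.5 × 100 = 110.0461

110.05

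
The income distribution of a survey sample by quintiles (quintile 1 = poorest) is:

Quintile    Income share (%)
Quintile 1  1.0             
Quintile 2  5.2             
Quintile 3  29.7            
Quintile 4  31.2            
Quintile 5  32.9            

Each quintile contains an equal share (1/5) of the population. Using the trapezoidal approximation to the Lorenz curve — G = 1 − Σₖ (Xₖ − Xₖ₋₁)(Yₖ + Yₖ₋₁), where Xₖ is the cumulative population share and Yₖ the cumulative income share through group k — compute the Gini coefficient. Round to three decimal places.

0.359

Cumulative income shares Yₖ: 0.0100, 0.0620, 0.3590, 0.6710, 1.0000
Σ (Xₖ−Xₖ₋₁)(Yₖ+Yₖ₋₁) = (1/5)(0.0100+0.0000) + (1/5)(0.0620+0.0100) + (1/5)(0.3590+0.0620) + (1/5)(0.6710+0.3590) + (1/5)(1.0000+0.6710)
  = 0.0020 + 0.0144 + 0.0842 + 0.2060 + 0.3342 = 0.6408
G = 1 − 0.6408 = 0.3592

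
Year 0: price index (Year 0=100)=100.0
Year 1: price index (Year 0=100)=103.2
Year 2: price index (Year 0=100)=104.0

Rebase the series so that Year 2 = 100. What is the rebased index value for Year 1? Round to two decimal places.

99.23

Rebased(Year 1) = 103.2 / 104.0 × 100 = 99.2308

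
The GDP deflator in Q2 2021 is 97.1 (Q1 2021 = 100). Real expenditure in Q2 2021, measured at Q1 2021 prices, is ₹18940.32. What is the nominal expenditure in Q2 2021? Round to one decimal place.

18391.1

Nominal = Real × (Index/100) = 18940.32 × (97.1/100)
        = 18940.32 × 0.971 = 18391.0507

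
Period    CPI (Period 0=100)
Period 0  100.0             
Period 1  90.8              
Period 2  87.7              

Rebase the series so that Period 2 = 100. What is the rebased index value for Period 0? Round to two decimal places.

114.03

Rebased(Period 0) = 100.0 / 87.7 × 100 = 114.0251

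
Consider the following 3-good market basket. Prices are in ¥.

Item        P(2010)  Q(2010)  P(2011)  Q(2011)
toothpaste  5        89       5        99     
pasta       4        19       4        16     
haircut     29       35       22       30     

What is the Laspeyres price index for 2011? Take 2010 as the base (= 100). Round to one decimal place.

Laspeyres price index uses base-period quantities as weights.
ΣP(2011)·Q(2010) = 5×89 + 4×19 + 22×35 = 445 + 76 + 770 = 1291
ΣP(2010)·Q(2010) = 5×89 + 4×19 + 29×35 = 445 + 76 + 1015 = 1536
Index = 1291 / 1536 × 100 = 84.0495

84.0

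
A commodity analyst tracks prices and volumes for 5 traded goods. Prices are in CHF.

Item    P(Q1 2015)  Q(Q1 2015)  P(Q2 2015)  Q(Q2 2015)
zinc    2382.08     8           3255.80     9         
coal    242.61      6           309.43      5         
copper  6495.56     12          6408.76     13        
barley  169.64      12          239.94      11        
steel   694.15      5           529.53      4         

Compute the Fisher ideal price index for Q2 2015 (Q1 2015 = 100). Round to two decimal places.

106.28

Laspeyres component (base-period weights):
ΣP(Q2 2015)Q(Q1 2015) = 3255.80×8 + 309.43×6 + 6408.76×12 + 239.94×12 + 529.53×5 = 26046.4 + 1856.58 + 76905.12 + 2879.28 + 2647.65 = 110335.03
ΣP(Q1 2015)Q(Q1 2015) = 2382.08×8 + 242.61×6 + 6495.56×12 + 169.64×12 + 694.15×5 = 19056.64 + 1455.66 + 77946.72 + 2035.68 + 3470.75 = 103965.45
L = 110335.03 / 103965.45 × 100 = 106.1266
Paasche component (current-period weights):
ΣP(Q2 2015)Q(Q2 2015) = 3255.80×9 + 309.43×5 + 6408.76×13 + 239.94×11 + 529.53×4 = 29302.2 + 1547.15 + 83313.88 + 2639.34 + 2118.12 = 118920.69
ΣP(Q1 2015)Q(Q2 2015) = 2382.08×9 + 242.61×5 + 6495.56×13 + 169.64×11 + 694.15×4 = 21438.72 + 1213.05 + 84442.28 + 1866.04 + 2776.6 = 111736.69
P = 118920.69 / 111736.69 × 100 = 106.4294
Fisher = √(L × P) = √(106.1266 × 106.4294) = 106.2779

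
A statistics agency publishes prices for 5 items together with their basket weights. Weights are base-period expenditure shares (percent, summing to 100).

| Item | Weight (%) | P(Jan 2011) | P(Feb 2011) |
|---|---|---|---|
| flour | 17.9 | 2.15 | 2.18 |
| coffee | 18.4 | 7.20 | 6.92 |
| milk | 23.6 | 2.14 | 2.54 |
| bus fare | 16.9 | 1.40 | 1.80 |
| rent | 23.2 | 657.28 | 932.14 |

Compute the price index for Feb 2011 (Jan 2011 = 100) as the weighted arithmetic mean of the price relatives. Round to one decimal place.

flour: 17.9 × (2.18/2.15) = 17.9 × 1.013953 = 18.1498
coffee: 18.4 × (6.92/7.20) = 18.4 × 0.961111 = 17.6844
milk: 23.6 × (2.54/2.14) = 23.6 × 1.186916 = 28.0112
bus fare: 16.9 × (1.80/1.40) = 16.9 × 1.285714 = 21.7286
rent: 23.2 × (932.14/657.28) = 23.2 × 1.418178 = 32.9017
Index = Σ wᵢ·(p₁ᵢ/p₀ᵢ) = 18.1498 + 17.6844 + 28.0112 + 21.7286 + 32.9017 = 118.4757

118.5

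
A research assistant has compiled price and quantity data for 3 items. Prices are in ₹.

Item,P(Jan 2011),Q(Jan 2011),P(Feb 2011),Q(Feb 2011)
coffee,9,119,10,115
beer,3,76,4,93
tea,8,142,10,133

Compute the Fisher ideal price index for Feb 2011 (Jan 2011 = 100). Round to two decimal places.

119.80

Laspeyres component (base-period weights):
ΣP(Feb 2011)Q(Jan 2011) = 10×119 + 4×76 + 10×142 = 1190 + 304 + 1420 = 2914
ΣP(Jan 2011)Q(Jan 2011) = 9×119 + 3×76 + 8×142 = 1071 + 228 + 1136 = 2435
L = 2914 / 2435 × 100 = 119.6715
Paasche component (current-period weights):
ΣP(Feb 2011)Q(Feb 2011) = 10×115 + 4×93 + 10×133 = 1150 + 372 + 1330 = 2852
ΣP(Jan 2011)Q(Feb 2011) = 9×115 + 3×93 + 8×133 = 1035 + 279 + 1064 = 2378
P = 2852 / 2378 × 100 = 119.9327
Fisher = √(L × P) = √(119.6715 × 119.9327) = 119.8020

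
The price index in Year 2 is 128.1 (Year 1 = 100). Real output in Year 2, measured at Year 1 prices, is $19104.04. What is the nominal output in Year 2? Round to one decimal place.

24472.3

Nominal = Real × (Index/100) = 19104.04 × (128.1/100)
        = 19104.04 × 1.281 = 24472.2752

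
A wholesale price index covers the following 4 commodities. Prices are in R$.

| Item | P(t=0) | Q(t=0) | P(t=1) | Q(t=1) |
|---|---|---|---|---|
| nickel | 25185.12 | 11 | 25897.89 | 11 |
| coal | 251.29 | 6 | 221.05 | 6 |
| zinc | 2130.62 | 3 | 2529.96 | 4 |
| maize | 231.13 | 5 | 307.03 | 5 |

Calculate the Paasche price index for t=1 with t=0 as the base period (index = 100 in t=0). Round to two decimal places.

Paasche price index uses current-period quantities as weights.
ΣP(t=1)·Q(t=1) = 25897.89×11 + 221.05×6 + 2529.96×4 + 307.03×5 = 284876.79 + 1326.3 + 10119.84 + 1535.15 = 297858.08
ΣP(t=0)·Q(t=1) = 25185.12×11 + 251.29×6 + 2130.62×4 + 231.13×5 = 277036.32 + 1507.74 + 8522.48 + 1155.65 = 288222.19
Index = 297858.08 / 288222.19 × 100 = 103.3432

103.34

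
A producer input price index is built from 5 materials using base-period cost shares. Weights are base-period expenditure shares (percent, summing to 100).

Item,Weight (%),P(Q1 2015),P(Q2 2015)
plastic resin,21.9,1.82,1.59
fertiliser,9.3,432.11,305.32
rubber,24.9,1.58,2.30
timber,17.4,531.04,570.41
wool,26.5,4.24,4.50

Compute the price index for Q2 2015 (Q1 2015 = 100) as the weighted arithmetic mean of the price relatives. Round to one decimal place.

108.8

plastic resin: 21.9 × (1.59/1.82) = 21.9 × 0.873626 = 19.1324
fertiliser: 9.3 × (305.32/432.11) = 9.3 × 0.706579 = 6.5712
rubber: 24.9 × (2.30/1.58) = 24.9 × 1.455696 = 36.2468
timber: 17.4 × (570.41/531.04) = 17.4 × 1.074138 = 18.6900
wool: 26.5 × (4.50/4.24) = 26.5 × 1.061321 = 28.1250
Index = Σ wᵢ·(p₁ᵢ/p₀ᵢ) = 19.1324 + 6.5712 + 36.2468 + 18.6900 + 28.1250 = 108.7654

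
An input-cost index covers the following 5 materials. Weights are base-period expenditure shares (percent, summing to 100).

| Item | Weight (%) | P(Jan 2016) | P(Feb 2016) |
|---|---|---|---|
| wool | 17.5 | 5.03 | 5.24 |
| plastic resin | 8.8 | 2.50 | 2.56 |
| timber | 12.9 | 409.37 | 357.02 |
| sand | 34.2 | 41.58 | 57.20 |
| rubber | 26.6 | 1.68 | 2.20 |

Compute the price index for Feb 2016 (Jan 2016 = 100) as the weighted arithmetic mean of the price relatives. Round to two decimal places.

wool: 17.5 × (5.24/5.03) = 17.5 × 1.041750 = 18.2306
plastic resin: 8.8 × (2.56/2.50) = 8.8 × 1.024000 = 9.0112
timber: 12.9 × (357.02/409.37) = 12.9 × 0.872121 = 11.2504
sand: 34.2 × (57.20/41.58) = 34.2 × 1.375661 = 47.0476
rubber: 26.6 × (2.20/1.68) = 26.6 × 1.309524 = 34.8333
Index = Σ wᵢ·(p₁ᵢ/p₀ᵢ) = 18.2306 + 9.0112 + 11.2504 + 47.0476 + 34.8333 = 120.3731

120.37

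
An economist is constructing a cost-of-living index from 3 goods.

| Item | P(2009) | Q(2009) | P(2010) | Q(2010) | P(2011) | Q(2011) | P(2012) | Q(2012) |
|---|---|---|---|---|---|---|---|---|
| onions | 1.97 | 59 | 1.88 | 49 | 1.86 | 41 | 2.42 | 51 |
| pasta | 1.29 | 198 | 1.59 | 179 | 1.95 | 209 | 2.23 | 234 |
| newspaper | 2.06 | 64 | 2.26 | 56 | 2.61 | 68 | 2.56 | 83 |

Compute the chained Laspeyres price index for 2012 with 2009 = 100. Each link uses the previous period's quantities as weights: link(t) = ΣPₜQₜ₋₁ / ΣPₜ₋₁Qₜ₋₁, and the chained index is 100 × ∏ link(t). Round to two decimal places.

Link 2009→2010:
ΣP(2010)Q(2009) = 1.88×59 + 1.59×198 + 2.26×64 = 110.92 + 314.82 + 144.64 = 570.38
ΣP(2009)Q(2009) = 1.97×59 + 1.29×198 + 2.06×64 = 116.23 + 255.42 + 131.84 = 503.49
link = 570.38/503.49 = 1.132853
Link 2010→2011:
ΣP(2011)Q(2010) = 1.86×49 + 1.95×179 + 2.61×56 = 91.14 + 349.05 + 146.16 = 586.35
ΣP(2010)Q(2010) = 1.88×49 + 1.59×179 + 2.26×56 = 92.12 + 284.61 + 126.56 = 503.29
link = 586.35/503.29 = 1.165034
Link 2011→2012:
ΣP(2012)Q(2011) = 2.42×41 + 2.23×209 + 2.56×68 = 99.22 + 466.07 + 174.08 = 739.37
ΣP(2011)Q(2011) = 1.86×41 + 1.95×209 + 2.61×68 = 76.26 + 407.55 + 177.48 = 661.29
link = 739.37/661.29 = 1.118072
Chained index = 100 × 1.132853 × 1.165034 × 1.118072 = 147.5645

147.56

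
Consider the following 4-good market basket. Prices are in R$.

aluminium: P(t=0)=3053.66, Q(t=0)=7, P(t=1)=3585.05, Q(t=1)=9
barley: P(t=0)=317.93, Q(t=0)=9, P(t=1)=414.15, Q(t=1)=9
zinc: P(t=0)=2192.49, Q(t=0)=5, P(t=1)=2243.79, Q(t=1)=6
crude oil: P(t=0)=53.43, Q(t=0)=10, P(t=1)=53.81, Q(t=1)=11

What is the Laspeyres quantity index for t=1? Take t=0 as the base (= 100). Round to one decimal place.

Laspeyres quantity index uses base-period prices as weights.
ΣP(t=0)·Q(t=1) = 3053.66×9 + 317.93×9 + 2192.49×6 + 53.43×11 = 27482.94 + 2861.37 + 13154.94 + 587.73 = 44086.98
ΣP(t=0)·Q(t=0) = 3053.66×7 + 317.93×9 + 2192.49×5 + 53.43×10 = 21375.62 + 2861.37 + 10962.45 + 534.3 = 35733.74
Index = 44086.98 / 35733.74 × 100 = 123.3763

123.4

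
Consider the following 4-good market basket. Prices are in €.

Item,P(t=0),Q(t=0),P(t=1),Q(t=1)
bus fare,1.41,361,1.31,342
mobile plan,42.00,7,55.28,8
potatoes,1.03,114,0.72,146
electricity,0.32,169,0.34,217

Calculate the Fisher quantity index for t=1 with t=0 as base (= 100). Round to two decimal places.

106.75

Laspeyres component (base-period weights):
ΣP(t=0)Q(t=1) = 1.41×342 + 42.00×8 + 1.03×146 + 0.32×217 = 482.22 + 336 + 150.38 + 69.44 = 1038.04
ΣP(t=0)Q(t=0) = 1.41×361 + 42.00×7 + 1.03×114 + 0.32×169 = 509.01 + 294 + 117.42 + 54.08 = 974.51
L = 1038.04 / 974.51 × 100 = 106.5192
Paasche component (current-period weights):
ΣP(t=1)Q(t=1) = 1.31×342 + 55.28×8 + 0.72×146 + 0.34×217 = 448.02 + 442.24 + 105.12 + 73.78 = 1069.16
ΣP(t=1)Q(t=0) = 1.31×361 + 55.28×7 + 0.72×114 + 0.34×169 = 472.91 + 386.96 + 82.08 + 57.46 = 999.41
P = 1069.16 / 999.41 × 100 = 106.9791
Fisher = √(L × P) = √(106.5192 × 106.9791) = 106.7489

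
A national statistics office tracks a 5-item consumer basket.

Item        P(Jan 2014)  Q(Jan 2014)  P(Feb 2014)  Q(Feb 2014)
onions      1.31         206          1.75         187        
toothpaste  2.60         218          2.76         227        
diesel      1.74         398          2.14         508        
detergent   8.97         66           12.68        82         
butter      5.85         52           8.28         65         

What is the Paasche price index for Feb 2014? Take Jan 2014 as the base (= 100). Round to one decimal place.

127.7

Paasche price index uses current-period quantities as weights.
ΣP(Feb 2014)·Q(Feb 2014) = 1.75×187 + 2.76×227 + 2.14×508 + 12.68×82 + 8.28×65 = 327.25 + 626.52 + 1087.12 + 1039.76 + 538.2 = 3618.85
ΣP(Jan 2014)·Q(Feb 2014) = 1.31×187 + 2.60×227 + 1.74×508 + 8.97×82 + 5.85×65 = 244.97 + 590.2 + 883.92 + 735.54 + 380.25 = 2834.88
Index = 3618.85 / 2834.88 × 100 = 127.6544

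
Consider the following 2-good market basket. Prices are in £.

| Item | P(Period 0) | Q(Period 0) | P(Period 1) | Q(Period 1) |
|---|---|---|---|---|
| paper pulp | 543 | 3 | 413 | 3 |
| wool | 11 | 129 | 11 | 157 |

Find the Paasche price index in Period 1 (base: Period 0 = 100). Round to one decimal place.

Paasche price index uses current-period quantities as weights.
ΣP(Period 1)·Q(Period 1) = 413×3 + 11×157 = 1239 + 1727 = 2966
ΣP(Period 0)·Q(Period 1) = 543×3 + 11×157 = 1629 + 1727 = 3356
Index = 2966 / 3356 × 100 = 88.3790

88.4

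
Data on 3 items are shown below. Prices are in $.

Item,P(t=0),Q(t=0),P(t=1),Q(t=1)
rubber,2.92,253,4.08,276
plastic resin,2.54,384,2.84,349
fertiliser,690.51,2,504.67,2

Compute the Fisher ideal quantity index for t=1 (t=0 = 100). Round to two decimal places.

99.56

Laspeyres component (base-period weights):
ΣP(t=0)Q(t=1) = 2.92×276 + 2.54×349 + 690.51×2 = 805.92 + 886.46 + 1381.02 = 3073.4
ΣP(t=0)Q(t=0) = 2.92×253 + 2.54×384 + 690.51×2 = 738.76 + 975.36 + 1381.02 = 3095.14
L = 3073.4 / 3095.14 × 100 = 99.2976
Paasche component (current-period weights):
ΣP(t=1)Q(t=1) = 4.08×276 + 2.84×349 + 504.67×2 = 1126.08 + 991.16 + 1009.34 = 3126.58
ΣP(t=1)Q(t=0) = 4.08×253 + 2.84×384 + 504.67×2 = 1032.24 + 1090.56 + 1009.34 = 3132.14
P = 3126.58 / 3132.14 × 100 = 99.8225
Fisher = √(L × P) = √(99.2976 × 99.8225) = 99.5597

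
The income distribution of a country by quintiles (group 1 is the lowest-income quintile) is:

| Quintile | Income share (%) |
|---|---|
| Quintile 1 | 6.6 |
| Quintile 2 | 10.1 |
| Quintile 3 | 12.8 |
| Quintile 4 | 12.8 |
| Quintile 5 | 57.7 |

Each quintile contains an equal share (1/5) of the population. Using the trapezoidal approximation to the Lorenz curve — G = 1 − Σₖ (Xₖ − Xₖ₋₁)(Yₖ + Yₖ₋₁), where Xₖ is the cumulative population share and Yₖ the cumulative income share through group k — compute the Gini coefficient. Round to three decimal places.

Cumulative income shares Yₖ: 0.0660, 0.1670, 0.2950, 0.4230, 1.0000
Σ (Xₖ−Xₖ₋₁)(Yₖ+Yₖ₋₁) = (1/5)(0.0660+0.0000) + (1/5)(0.1670+0.0660) + (1/5)(0.2950+0.1670) + (1/5)(0.4230+0.2950) + (1/5)(1.0000+0.4230)
  = 0.0132 + 0.0466 + 0.0924 + 0.1436 + 0.2846 = 0.5804
G = 1 − 0.5804 = 0.4196

0.420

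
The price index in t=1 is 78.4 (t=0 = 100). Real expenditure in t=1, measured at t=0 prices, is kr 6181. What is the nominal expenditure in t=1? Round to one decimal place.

4845.9

Nominal = Real × (Index/100) = 6181 × (78.4/100)
        = 6181 × 0.784 = 4845.9040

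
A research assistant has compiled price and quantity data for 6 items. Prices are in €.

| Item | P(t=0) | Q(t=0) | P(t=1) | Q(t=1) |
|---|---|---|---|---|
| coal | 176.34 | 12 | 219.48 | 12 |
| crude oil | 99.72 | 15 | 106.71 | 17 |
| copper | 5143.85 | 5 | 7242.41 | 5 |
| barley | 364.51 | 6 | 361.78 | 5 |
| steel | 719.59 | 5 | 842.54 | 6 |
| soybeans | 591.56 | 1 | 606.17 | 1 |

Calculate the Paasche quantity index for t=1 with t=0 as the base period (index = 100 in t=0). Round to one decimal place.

Paasche quantity index uses current-period prices as weights.
ΣP(t=1)·Q(t=1) = 219.48×12 + 106.71×17 + 7242.41×5 + 361.78×5 + 842.54×6 + 606.17×1 = 2633.76 + 1814.07 + 36212.05 + 1808.9 + 5055.24 + 606.17 = 48130.19
ΣP(t=1)·Q(t=0) = 219.48×12 + 106.71×15 + 7242.41×5 + 361.78×6 + 842.54×5 + 606.17×1 = 2633.76 + 1600.65 + 36212.05 + 2170.68 + 4212.7 + 606.17 = 47436.01
Index = 48130.19 / 47436.01 × 100 = 101.4634

101.5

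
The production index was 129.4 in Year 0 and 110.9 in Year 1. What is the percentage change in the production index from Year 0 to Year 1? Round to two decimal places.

Change = (110.9 − 129.4) / 129.4 × 100
       = -18.5 / 129.4 × 100 = -14.2968%

-14.30%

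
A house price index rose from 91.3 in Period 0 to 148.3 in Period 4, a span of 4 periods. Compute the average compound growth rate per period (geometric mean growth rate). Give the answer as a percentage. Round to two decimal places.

Growth factor = (148.3/91.3)^(1/4) = (1.624315)^(1/4) = 1.128932
Growth rate = 1.128932 − 1 = 0.128932 = 12.8932%

12.89%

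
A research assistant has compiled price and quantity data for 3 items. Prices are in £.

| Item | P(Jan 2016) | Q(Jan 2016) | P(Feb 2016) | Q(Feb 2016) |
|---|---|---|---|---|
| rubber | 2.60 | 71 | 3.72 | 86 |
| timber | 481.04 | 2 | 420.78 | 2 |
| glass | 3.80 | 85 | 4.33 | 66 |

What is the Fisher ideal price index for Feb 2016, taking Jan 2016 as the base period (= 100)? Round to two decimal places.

100.51

Laspeyres component (base-period weights):
ΣP(Feb 2016)Q(Jan 2016) = 3.72×71 + 420.78×2 + 4.33×85 = 264.12 + 841.56 + 368.05 = 1473.73
ΣP(Jan 2016)Q(Jan 2016) = 2.60×71 + 481.04×2 + 3.80×85 = 184.6 + 962.08 + 323 = 1469.68
L = 1473.73 / 1469.68 × 100 = 100.2756
Paasche component (current-period weights):
ΣP(Feb 2016)Q(Feb 2016) = 3.72×86 + 420.78×2 + 4.33×66 = 319.92 + 841.56 + 285.78 = 1447.26
ΣP(Jan 2016)Q(Feb 2016) = 2.60×86 + 481.04×2 + 3.80×66 = 223.6 + 962.08 + 250.8 = 1436.48
P = 1447.26 / 1436.48 × 100 = 100.7504
Fisher = √(L × P) = √(100.2756 × 100.7504) = 100.5127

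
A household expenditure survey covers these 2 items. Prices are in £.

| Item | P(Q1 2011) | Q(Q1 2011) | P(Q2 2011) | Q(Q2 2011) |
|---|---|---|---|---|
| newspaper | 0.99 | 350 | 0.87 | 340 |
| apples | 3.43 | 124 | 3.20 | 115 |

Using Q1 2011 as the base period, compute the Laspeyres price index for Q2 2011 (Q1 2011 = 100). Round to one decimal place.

90.9

Laspeyres price index uses base-period quantities as weights.
ΣP(Q2 2011)·Q(Q1 2011) = 0.87×350 + 3.20×124 = 304.5 + 396.8 = 701.3
ΣP(Q1 2011)·Q(Q1 2011) = 0.99×350 + 3.43×124 = 346.5 + 425.32 = 771.82
Index = 701.3 / 771.82 × 100 = 90.8632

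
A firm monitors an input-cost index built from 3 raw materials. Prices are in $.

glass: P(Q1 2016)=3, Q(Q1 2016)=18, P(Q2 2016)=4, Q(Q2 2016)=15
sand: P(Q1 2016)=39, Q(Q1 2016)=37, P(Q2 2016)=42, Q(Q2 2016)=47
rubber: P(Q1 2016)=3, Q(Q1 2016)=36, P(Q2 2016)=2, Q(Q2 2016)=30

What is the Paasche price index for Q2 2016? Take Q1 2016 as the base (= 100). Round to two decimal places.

Paasche price index uses current-period quantities as weights.
ΣP(Q2 2016)·Q(Q2 2016) = 4×15 + 42×47 + 2×30 = 60 + 1974 + 60 = 2094
ΣP(Q1 2016)·Q(Q2 2016) = 3×15 + 39×47 + 3×30 = 45 + 1833 + 90 = 1968
Index = 2094 / 1968 × 100 = 106.4024

106.40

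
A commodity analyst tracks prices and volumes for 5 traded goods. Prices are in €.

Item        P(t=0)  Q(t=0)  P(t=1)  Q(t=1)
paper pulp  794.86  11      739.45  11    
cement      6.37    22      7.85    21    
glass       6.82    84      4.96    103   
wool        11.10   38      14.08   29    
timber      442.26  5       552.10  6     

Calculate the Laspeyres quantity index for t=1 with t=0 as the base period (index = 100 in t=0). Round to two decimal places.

103.85

Laspeyres quantity index uses base-period prices as weights.
ΣP(t=0)·Q(t=1) = 794.86×11 + 6.37×21 + 6.82×103 + 11.10×29 + 442.26×6 = 8743.46 + 133.77 + 702.46 + 321.9 + 2653.56 = 12555.15
ΣP(t=0)·Q(t=0) = 794.86×11 + 6.37×22 + 6.82×84 + 11.10×38 + 442.26×5 = 8743.46 + 140.14 + 572.88 + 421.8 + 2211.3 = 12089.58
Index = 12555.15 / 12089.58 × 100 = 103.8510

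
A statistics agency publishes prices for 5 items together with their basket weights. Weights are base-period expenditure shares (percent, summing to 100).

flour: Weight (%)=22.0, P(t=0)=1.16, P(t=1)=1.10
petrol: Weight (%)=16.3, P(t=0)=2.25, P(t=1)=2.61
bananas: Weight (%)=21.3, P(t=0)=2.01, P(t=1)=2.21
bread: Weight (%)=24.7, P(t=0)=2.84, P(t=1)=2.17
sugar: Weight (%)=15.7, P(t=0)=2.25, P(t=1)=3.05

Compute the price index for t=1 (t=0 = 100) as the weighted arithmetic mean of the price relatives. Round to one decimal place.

103.3

flour: 22.0 × (1.10/1.16) = 22.0 × 0.948276 = 20.8621
petrol: 16.3 × (2.61/2.25) = 16.3 × 1.160000 = 18.9080
bananas: 21.3 × (2.21/2.01) = 21.3 × 1.099502 = 23.4194
bread: 24.7 × (2.17/2.84) = 24.7 × 0.764085 = 18.8729
sugar: 15.7 × (3.05/2.25) = 15.7 × 1.355556 = 21.2822
Index = Σ wᵢ·(p₁ᵢ/p₀ᵢ) = 20.8621 + 18.9080 + 23.4194 + 18.8729 + 21.2822 = 103.3446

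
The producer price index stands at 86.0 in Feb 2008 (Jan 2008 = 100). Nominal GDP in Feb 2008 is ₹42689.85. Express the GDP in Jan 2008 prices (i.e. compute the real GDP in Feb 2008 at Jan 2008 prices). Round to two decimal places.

49639.36

Real = Nominal ÷ (Index/100) = 42689.85 ÷ (86.0/100)
     = 42689.85 ÷ 0.860 = 49639.3605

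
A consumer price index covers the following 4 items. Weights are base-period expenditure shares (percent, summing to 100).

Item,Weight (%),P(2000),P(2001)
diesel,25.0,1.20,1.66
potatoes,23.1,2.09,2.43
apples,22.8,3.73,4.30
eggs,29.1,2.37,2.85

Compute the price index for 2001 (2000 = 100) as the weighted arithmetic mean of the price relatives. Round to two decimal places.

diesel: 25.0 × (1.66/1.20) = 25.0 × 1.383333 = 34.5833
potatoes: 23.1 × (2.43/2.09) = 23.1 × 1.162679 = 26.8579
apples: 22.8 × (4.30/3.73) = 22.8 × 1.152815 = 26.2842
eggs: 29.1 × (2.85/2.37) = 29.1 × 1.202532 = 34.9937
Index = Σ wᵢ·(p₁ᵢ/p₀ᵢ) = 34.5833 + 26.8579 + 26.2842 + 34.9937 = 122.7191

122.72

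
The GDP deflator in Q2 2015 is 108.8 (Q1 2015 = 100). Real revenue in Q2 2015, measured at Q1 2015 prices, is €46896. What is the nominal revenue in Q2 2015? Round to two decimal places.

Nominal = Real × (Index/100) = 46896 × (108.8/100)
        = 46896 × 1.088 = 51022.8480

51022.85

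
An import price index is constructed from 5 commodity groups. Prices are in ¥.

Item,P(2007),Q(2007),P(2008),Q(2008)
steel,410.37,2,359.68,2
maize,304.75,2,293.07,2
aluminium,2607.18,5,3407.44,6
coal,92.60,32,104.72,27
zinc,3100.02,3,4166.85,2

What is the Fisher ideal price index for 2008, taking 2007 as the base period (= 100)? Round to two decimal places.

Laspeyres component (base-period weights):
ΣP(2008)Q(2007) = 359.68×2 + 293.07×2 + 3407.44×5 + 104.72×32 + 4166.85×3 = 719.36 + 586.14 + 17037.2 + 3351.04 + 12500.55 = 34194.29
ΣP(2007)Q(2007) = 410.37×2 + 304.75×2 + 2607.18×5 + 92.60×32 + 3100.02×3 = 820.74 + 609.5 + 13035.9 + 2963.2 + 9300.06 = 26729.4
L = 34194.29 / 26729.4 × 100 = 127.9276
Paasche component (current-period weights):
ΣP(2008)Q(2008) = 359.68×2 + 293.07×2 + 3407.44×6 + 104.72×27 + 4166.85×2 = 719.36 + 586.14 + 20444.64 + 2827.44 + 8333.7 = 32911.28
ΣP(2007)Q(2008) = 410.37×2 + 304.75×2 + 2607.18×6 + 92.60×27 + 3100.02×2 = 820.74 + 609.5 + 15643.08 + 2500.2 + 6200.04 = 25773.56
P = 32911.28 / 25773.56 × 100 = 127.6940
Fisher = √(L × P) = √(127.9276 × 127.6940) = 127.8107

127.81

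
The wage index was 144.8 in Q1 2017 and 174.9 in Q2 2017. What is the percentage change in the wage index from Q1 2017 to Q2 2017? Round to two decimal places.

20.79%

Change = (174.9 − 144.8) / 144.8 × 100
       = 30.1 / 144.8 × 100 = 20.7873%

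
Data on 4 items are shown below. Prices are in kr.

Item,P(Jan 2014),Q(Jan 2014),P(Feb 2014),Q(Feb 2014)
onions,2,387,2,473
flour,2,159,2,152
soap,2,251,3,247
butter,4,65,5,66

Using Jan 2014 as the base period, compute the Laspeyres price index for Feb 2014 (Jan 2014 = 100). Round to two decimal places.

117.04

Laspeyres price index uses base-period quantities as weights.
ΣP(Feb 2014)·Q(Jan 2014) = 2×387 + 2×159 + 3×251 + 5×65 = 774 + 318 + 753 + 325 = 2170
ΣP(Jan 2014)·Q(Jan 2014) = 2×387 + 2×159 + 2×251 + 4×65 = 774 + 318 + 502 + 260 = 1854
Index = 2170 / 1854 × 100 = 117.0442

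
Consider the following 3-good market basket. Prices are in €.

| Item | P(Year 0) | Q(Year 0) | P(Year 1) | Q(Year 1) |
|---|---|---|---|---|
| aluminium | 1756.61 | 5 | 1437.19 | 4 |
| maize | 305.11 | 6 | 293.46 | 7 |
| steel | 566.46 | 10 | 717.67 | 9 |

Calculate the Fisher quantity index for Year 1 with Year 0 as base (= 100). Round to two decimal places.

88.03

Laspeyres component (base-period weights):
ΣP(Year 0)Q(Year 1) = 1756.61×4 + 305.11×7 + 566.46×9 = 7026.44 + 2135.77 + 5098.14 = 14260.35
ΣP(Year 0)Q(Year 0) = 1756.61×5 + 305.11×6 + 566.46×10 = 8783.05 + 1830.66 + 5664.6 = 16278.31
L = 14260.35 / 16278.31 × 100 = 87.6034
Paasche component (current-period weights):
ΣP(Year 1)Q(Year 1) = 1437.19×4 + 293.46×7 + 717.67×9 = 5748.76 + 2054.22 + 6459.03 = 14262.01
ΣP(Year 1)Q(Year 0) = 1437.19×5 + 293.46×6 + 717.67×10 = 7185.95 + 1760.76 + 7176.7 = 16123.41
P = 14262.01 / 16123.41 × 100 = 88.4553
Fisher = √(L × P) = √(87.6034 × 88.4553) = 88.0283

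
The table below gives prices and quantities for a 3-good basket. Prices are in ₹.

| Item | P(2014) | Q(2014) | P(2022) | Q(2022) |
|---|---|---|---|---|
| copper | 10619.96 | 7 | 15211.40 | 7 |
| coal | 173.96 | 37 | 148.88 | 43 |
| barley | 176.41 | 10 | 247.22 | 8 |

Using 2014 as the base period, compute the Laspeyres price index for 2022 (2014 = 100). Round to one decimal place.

Laspeyres price index uses base-period quantities as weights.
ΣP(2022)·Q(2014) = 15211.40×7 + 148.88×37 + 247.22×10 = 106479.8 + 5508.56 + 2472.2 = 114460.56
ΣP(2014)·Q(2014) = 10619.96×7 + 173.96×37 + 176.41×10 = 74339.72 + 6436.52 + 1764.1 = 82540.34
Index = 114460.56 / 82540.34 × 100 = 138.6723

138.7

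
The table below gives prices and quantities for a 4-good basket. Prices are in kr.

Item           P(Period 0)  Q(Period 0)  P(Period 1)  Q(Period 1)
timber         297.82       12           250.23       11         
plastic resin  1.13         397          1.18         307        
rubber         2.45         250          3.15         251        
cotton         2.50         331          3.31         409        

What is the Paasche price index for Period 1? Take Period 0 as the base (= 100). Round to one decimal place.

100.0

Paasche price index uses current-period quantities as weights.
ΣP(Period 1)·Q(Period 1) = 250.23×11 + 1.18×307 + 3.15×251 + 3.31×409 = 2752.53 + 362.26 + 790.65 + 1353.79 = 5259.23
ΣP(Period 0)·Q(Period 1) = 297.82×11 + 1.13×307 + 2.45×251 + 2.50×409 = 3276.02 + 346.91 + 614.95 + 1022.5 = 5260.38
Index = 5259.23 / 5260.38 × 100 = 99.9781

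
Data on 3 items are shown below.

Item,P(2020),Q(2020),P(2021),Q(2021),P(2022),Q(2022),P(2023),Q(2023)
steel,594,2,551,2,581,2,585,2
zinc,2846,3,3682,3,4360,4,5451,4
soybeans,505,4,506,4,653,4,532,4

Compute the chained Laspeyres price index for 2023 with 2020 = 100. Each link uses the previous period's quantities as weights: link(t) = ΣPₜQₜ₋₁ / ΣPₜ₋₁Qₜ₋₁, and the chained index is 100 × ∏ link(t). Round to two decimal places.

Link 2020→2021:
ΣP(2021)Q(2020) = 551×2 + 3682×3 + 506×4 = 1102 + 11046 + 2024 = 14172
ΣP(2020)Q(2020) = 594×2 + 2846×3 + 505×4 = 1188 + 8538 + 2020 = 11746
link = 14172/11746 = 1.206538
Link 2021→2022:
ΣP(2022)Q(2021) = 581×2 + 4360×3 + 653×4 = 1162 + 13080 + 2612 = 16854
ΣP(2021)Q(2021) = 551×2 + 3682×3 + 506×4 = 1102 + 11046 + 2024 = 14172
link = 16854/14172 = 1.189246
Link 2022→2023:
ΣP(2023)Q(2022) = 585×2 + 5451×4 + 532×4 = 1170 + 21804 + 2128 = 25102
ΣP(2022)Q(2022) = 581×2 + 4360×4 + 653×4 = 1162 + 17440 + 2612 = 21214
link = 25102/21214 = 1.183275
Chained index = 100 × 1.206538 × 1.189246 × 1.183275 = 169.7848

169.78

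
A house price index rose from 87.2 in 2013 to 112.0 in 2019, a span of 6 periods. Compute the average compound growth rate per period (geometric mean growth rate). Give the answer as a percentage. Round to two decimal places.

4.26%

Growth factor = (112.0/87.2)^(1/6) = (1.284404)^(1/6) = 1.042598
Growth rate = 1.042598 − 1 = 0.042598 = 4.2598%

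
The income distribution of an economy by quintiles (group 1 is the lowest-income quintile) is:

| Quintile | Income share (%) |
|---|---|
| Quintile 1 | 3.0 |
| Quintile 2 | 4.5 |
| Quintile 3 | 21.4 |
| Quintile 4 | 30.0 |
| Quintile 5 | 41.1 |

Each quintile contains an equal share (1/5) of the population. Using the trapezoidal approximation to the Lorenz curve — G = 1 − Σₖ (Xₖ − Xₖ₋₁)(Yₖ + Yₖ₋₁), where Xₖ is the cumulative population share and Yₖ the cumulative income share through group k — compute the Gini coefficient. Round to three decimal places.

0.407

Cumulative income shares Yₖ: 0.0300, 0.0750, 0.2890, 0.5890, 1.0000
Σ (Xₖ−Xₖ₋₁)(Yₖ+Yₖ₋₁) = (1/5)(0.0300+0.0000) + (1/5)(0.0750+0.0300) + (1/5)(0.2890+0.0750) + (1/5)(0.5890+0.2890) + (1/5)(1.0000+0.5890)
  = 0.0060 + 0.0210 + 0.0728 + 0.1756 + 0.3178 = 0.5932
G = 1 − 0.5932 = 0.4068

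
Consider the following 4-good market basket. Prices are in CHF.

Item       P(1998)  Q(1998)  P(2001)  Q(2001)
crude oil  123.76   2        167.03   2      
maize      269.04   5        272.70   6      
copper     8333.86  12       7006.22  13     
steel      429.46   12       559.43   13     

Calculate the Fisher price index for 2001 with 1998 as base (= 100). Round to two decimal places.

Laspeyres component (base-period weights):
ΣP(2001)Q(1998) = 167.03×2 + 272.70×5 + 7006.22×12 + 559.43×12 = 334.06 + 1363.5 + 84074.64 + 6713.16 = 92485.36
ΣP(1998)Q(1998) = 123.76×2 + 269.04×5 + 8333.86×12 + 429.46×12 = 247.52 + 1345.2 + 100006.32 + 5153.52 = 106752.56
L = 92485.36 / 106752.56 × 100 = 86.6353
Paasche component (current-period weights):
ΣP(2001)Q(2001) = 167.03×2 + 272.70×6 + 7006.22×13 + 559.43×13 = 334.06 + 1636.2 + 91080.86 + 7272.59 = 100323.71
ΣP(1998)Q(2001) = 123.76×2 + 269.04×6 + 8333.86×13 + 429.46×13 = 247.52 + 1614.24 + 108340.18 + 5582.98 = 115784.92
P = 100323.71 / 115784.92 × 100 = 86.6466
Fisher = √(L × P) = √(86.6353 × 86.6466) = 86.6409

86.64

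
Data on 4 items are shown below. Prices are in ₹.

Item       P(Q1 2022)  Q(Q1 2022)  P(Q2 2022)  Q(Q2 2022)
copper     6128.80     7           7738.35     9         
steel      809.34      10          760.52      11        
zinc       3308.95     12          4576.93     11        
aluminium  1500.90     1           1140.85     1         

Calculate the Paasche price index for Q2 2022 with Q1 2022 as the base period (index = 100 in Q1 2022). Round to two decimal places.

Paasche price index uses current-period quantities as weights.
ΣP(Q2 2022)·Q(Q2 2022) = 7738.35×9 + 760.52×11 + 4576.93×11 + 1140.85×1 = 69645.15 + 8365.72 + 50346.23 + 1140.85 = 129497.95
ΣP(Q1 2022)·Q(Q2 2022) = 6128.80×9 + 809.34×11 + 3308.95×11 + 1500.90×1 = 55159.2 + 8902.74 + 36398.45 + 1500.9 = 101961.29
Index = 129497.95 / 101961.29 × 100 = 127.0070

127.01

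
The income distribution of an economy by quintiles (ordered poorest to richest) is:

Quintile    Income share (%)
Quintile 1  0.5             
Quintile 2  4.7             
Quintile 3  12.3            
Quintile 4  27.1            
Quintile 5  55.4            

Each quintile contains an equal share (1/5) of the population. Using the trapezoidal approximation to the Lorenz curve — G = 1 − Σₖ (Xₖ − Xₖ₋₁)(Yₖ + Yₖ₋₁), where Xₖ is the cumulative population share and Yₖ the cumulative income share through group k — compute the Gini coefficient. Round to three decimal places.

0.529

Cumulative income shares Yₖ: 0.0050, 0.0520, 0.1750, 0.4460, 1.0000
Σ (Xₖ−Xₖ₋₁)(Yₖ+Yₖ₋₁) = (1/5)(0.0050+0.0000) + (1/5)(0.0520+0.0050) + (1/5)(0.1750+0.0520) + (1/5)(0.4460+0.1750) + (1/5)(1.0000+0.4460)
  = 0.0010 + 0.0114 + 0.0454 + 0.1242 + 0.2892 = 0.4712
G = 1 − 0.4712 = 0.5288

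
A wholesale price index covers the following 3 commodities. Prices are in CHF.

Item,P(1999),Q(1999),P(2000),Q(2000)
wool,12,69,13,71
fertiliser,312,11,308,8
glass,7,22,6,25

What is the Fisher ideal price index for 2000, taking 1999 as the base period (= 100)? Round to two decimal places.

100.23

Laspeyres component (base-period weights):
ΣP(2000)Q(1999) = 13×69 + 308×11 + 6×22 = 897 + 3388 + 132 = 4417
ΣP(1999)Q(1999) = 12×69 + 312×11 + 7×22 = 828 + 3432 + 154 = 4414
L = 4417 / 4414 × 100 = 100.0680
Paasche component (current-period weights):
ΣP(2000)Q(2000) = 13×71 + 308×8 + 6×25 = 923 + 2464 + 150 = 3537
ΣP(1999)Q(2000) = 12×71 + 312×8 + 7×25 = 852 + 2496 + 175 = 3523
P = 3537 / 3523 × 100 = 100.3974
Fisher = √(L × P) = √(100.0680 × 100.3974) = 100.2325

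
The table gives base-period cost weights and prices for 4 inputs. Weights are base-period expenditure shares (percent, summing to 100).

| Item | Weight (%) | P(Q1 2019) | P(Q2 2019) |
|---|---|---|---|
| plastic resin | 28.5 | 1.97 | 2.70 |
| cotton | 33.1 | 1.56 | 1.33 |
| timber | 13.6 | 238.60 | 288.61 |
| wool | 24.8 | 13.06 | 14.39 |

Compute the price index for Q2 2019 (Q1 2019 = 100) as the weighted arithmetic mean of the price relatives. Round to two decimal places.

111.06

plastic resin: 28.5 × (2.70/1.97) = 28.5 × 1.370558 = 39.0609
cotton: 33.1 × (1.33/1.56) = 33.1 × 0.852564 = 28.2199
timber: 13.6 × (288.61/238.60) = 13.6 × 1.209598 = 16.4505
wool: 24.8 × (14.39/13.06) = 24.8 × 1.101838 = 27.3256
Index = Σ wᵢ·(p₁ᵢ/p₀ᵢ) = 39.0609 + 28.2199 + 16.4505 + 27.3256 = 111.0569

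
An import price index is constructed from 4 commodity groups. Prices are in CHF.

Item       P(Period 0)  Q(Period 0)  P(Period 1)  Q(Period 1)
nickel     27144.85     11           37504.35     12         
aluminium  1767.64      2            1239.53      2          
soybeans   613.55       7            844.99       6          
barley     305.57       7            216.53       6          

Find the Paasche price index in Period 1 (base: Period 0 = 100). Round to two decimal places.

137.07

Paasche price index uses current-period quantities as weights.
ΣP(Period 1)·Q(Period 1) = 37504.35×12 + 1239.53×2 + 844.99×6 + 216.53×6 = 450052.2 + 2479.06 + 5069.94 + 1299.18 = 458900.38
ΣP(Period 0)·Q(Period 1) = 27144.85×12 + 1767.64×2 + 613.55×6 + 305.57×6 = 325738.2 + 3535.28 + 3681.3 + 1833.42 = 334788.2
Index = 458900.38 / 334788.2 × 100 = 137.0719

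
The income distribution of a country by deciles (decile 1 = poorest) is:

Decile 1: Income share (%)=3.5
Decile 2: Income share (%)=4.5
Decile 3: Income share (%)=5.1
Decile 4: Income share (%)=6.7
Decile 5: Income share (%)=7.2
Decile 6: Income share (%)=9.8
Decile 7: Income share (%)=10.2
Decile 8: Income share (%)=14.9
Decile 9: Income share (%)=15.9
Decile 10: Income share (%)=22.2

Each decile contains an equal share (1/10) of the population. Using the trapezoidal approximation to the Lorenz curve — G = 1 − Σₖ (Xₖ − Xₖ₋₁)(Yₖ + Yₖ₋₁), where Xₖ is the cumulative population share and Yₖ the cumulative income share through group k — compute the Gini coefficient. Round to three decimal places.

0.310

Cumulative income shares Yₖ: 0.0350, 0.0800, 0.1310, 0.1980, 0.2700, 0.3680, 0.4700, 0.6190, 0.7780, 1.0000
Σ (Xₖ−Xₖ₋₁)(Yₖ+Yₖ₋₁) = (1/10)(0.0350+0.0000) + (1/10)(0.0800+0.0350) + (1/10)(0.1310+0.0800) + (1/10)(0.1980+0.1310) + (1/10)(0.2700+0.1980) + (1/10)(0.3680+0.2700) + (1/10)(0.4700+0.3680) + (1/10)(0.6190+0.4700) + (1/10)(0.7780+0.6190) + (1/10)(1.0000+0.7780)
  = 0.0035 + 0.0115 + 0.0211 + 0.0329 + 0.0468 + 0.0638 + 0.0838 + 0.1089 + 0.1397 + 0.1778 = 0.6898
G = 1 − 0.6898 = 0.3102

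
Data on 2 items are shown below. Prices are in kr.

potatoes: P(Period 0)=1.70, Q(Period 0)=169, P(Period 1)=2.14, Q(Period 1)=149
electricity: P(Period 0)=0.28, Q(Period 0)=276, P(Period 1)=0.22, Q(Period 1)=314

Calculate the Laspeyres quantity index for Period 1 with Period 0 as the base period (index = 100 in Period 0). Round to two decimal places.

Laspeyres quantity index uses base-period prices as weights.
ΣP(Period 0)·Q(Period 1) = 1.70×149 + 0.28×314 = 253.3 + 87.92 = 341.22
ΣP(Period 0)·Q(Period 0) = 1.70×169 + 0.28×276 = 287.3 + 77.28 = 364.58
Index = 341.22 / 364.58 × 100 = 93.5926

93.59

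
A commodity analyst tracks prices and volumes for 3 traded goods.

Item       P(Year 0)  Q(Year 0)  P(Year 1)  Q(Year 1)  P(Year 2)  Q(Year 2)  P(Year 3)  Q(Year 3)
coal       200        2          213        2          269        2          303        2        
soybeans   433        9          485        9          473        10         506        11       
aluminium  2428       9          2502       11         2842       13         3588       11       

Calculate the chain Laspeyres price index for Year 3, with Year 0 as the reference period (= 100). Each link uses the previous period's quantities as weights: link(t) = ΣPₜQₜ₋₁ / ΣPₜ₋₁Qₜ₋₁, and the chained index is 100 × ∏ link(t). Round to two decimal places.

Link Year 0→Year 1:
ΣP(Year 1)Q(Year 0) = 213×2 + 485×9 + 2502×9 = 426 + 4365 + 22518 = 27309
ΣP(Year 0)Q(Year 0) = 200×2 + 433×9 + 2428×9 = 400 + 3897 + 21852 = 26149
link = 27309/26149 = 1.044361
Link Year 1→Year 2:
ΣP(Year 2)Q(Year 1) = 269×2 + 473×9 + 2842×11 = 538 + 4257 + 31262 = 36057
ΣP(Year 1)Q(Year 1) = 213×2 + 485×9 + 2502×11 = 426 + 4365 + 27522 = 32313
link = 36057/32313 = 1.115867
Link Year 2→Year 3:
ΣP(Year 3)Q(Year 2) = 303×2 + 506×10 + 3588×13 = 606 + 5060 + 46644 = 52310
ΣP(Year 2)Q(Year 2) = 269×2 + 473×10 + 2842×13 = 538 + 4730 + 36946 = 42214
link = 52310/42214 = 1.239162
Chained index = 100 × 1.044361 × 1.115867 × 1.239162 = 144.4080

144.41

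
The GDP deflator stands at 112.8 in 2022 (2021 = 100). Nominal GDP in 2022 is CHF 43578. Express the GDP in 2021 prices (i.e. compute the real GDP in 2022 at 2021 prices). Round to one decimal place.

Real = Nominal ÷ (Index/100) = 43578 ÷ (112.8/100)
     = 43578 ÷ 1.128 = 38632.9787

38633.0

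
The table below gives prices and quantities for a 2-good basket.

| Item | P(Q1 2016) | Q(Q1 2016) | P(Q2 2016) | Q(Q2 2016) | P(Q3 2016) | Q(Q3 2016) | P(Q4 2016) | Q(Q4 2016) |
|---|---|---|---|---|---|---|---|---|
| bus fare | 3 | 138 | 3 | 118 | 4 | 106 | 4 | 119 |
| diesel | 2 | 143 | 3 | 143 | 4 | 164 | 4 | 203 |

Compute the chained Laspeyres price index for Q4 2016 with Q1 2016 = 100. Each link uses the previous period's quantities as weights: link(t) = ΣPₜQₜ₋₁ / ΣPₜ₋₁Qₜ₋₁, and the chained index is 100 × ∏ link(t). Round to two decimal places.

Link Q1 2016→Q2 2016:
ΣP(Q2 2016)Q(Q1 2016) = 3×138 + 3×143 = 414 + 429 = 843
ΣP(Q1 2016)Q(Q1 2016) = 3×138 + 2×143 = 414 + 286 = 700
link = 843/700 = 1.204286
Link Q2 2016→Q3 2016:
ΣP(Q3 2016)Q(Q2 2016) = 4×118 + 4×143 = 472 + 572 = 1044
ΣP(Q2 2016)Q(Q2 2016) = 3×118 + 3×143 = 354 + 429 = 783
link = 1044/783 = 1.333333
Link Q3 2016→Q4 2016:
ΣP(Q4 2016)Q(Q3 2016) = 4×106 + 4×164 = 424 + 656 = 1080
ΣP(Q3 2016)Q(Q3 2016) = 4×106 + 4×164 = 424 + 656 = 1080
link = 1080/1080 = 1.000000
Chained index = 100 × 1.204286 × 1.333333 × 1.000000 = 160.5714

160.57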